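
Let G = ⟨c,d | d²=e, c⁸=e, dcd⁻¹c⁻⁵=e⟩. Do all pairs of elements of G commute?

c·d = cd but d·c = c⁵d, so c·d ≠ d·c and G is not abelian.

Answer: No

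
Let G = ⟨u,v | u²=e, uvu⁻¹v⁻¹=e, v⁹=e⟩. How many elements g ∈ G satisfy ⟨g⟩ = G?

G is cyclic of order 18. An element generates G iff its order is 18, and a cyclic group of order 18 has exactly φ(18) = 6 such elements.

Answer: 6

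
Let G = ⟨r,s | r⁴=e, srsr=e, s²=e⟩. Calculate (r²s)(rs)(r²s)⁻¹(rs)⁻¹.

[(r²s), (rs)] = (r²s)·(rs)·(r²s)⁻¹·(rs)⁻¹.
  (r²s) · (rs) = r
  r · (r²s) = r³s
  (r³s) · (rs) = r²

Answer: r²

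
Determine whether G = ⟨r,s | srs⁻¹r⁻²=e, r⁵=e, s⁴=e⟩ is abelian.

r·s = rs but s·r = r²s, so r·s ≠ s·r and G is not abelian.

Answer: No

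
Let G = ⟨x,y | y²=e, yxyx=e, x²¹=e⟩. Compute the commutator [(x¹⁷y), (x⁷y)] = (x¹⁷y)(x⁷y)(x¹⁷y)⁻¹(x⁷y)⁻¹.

[(x¹⁷y), (x⁷y)] = (x¹⁷y)·(x⁷y)·(x¹⁷y)⁻¹·(x⁷y)⁻¹.
  (x¹⁷y) · (x⁷y) = x¹⁰
  (x¹⁰) · (x¹⁷y) = x⁶y
  (x⁶y) · (x⁷y) = x²⁰

Answer: x²⁰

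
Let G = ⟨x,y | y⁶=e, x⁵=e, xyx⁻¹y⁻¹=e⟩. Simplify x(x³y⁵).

Compute x · (x³y⁵) by multiplying left to right and reducing via the relations at each step:
  x · x³ = x⁴
  (x⁴) · y⁵ = x⁴y⁵

Answer: x⁴y⁵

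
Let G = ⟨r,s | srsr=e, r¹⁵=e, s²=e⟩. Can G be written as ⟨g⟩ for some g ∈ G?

Every cyclic group is abelian. But r·s = rs while s·r = r¹⁴s, so r·s ≠ s·r and G is not abelian. Hence G is not cyclic.

Answer: No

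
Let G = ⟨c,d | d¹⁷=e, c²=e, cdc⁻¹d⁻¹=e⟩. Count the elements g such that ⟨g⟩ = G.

G is cyclic of order 34. An element generates G iff its order is 34, and a cyclic group of order 34 has exactly φ(34) = 16 such elements.

Answer: 16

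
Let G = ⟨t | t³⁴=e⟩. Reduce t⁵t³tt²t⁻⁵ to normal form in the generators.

Multiply left to right, reducing at each step:
  (t⁵) · t³ = t⁸
  (t⁸) · t = t⁹
  (t⁹) · t² = t¹¹
  (t¹¹) · t⁻⁵ = t⁶

Answer: t⁶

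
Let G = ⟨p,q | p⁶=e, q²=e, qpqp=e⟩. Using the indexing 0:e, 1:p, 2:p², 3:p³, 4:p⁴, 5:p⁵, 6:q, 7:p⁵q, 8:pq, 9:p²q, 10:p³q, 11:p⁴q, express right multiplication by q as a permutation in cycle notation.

(0 6)(1 8)(2 9)(3 10)(4 11)(5 7)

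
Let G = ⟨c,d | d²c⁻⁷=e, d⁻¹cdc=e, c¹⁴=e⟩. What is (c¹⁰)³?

Compute successive powers of (c¹⁰), reducing at each step:
  (c¹⁰)²: (c¹⁰) · c¹⁰ = c⁶
  (c¹⁰)³: (c⁶) · c¹⁰ = c²

Answer: c²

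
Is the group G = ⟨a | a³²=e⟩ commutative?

G has a single generator, so G is cyclic and hence abelian.

Answer: Yes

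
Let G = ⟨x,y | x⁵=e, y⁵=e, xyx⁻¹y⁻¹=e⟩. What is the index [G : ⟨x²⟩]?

First find ord(x²) by computing successive powers:
  (x²)¹ = x², (x²)² = x⁴, (x²)³ = x, (x²)⁴ = x³, (x²)⁵ = e.
So |⟨x²⟩| = ord(x²) = 5. With |G| = 25, by Lagrange [G : ⟨x²⟩] = 25/5 = 5.

Answer: 5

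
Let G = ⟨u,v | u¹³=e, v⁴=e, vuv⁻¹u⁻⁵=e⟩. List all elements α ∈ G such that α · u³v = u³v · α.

⟨u³v⟩ ⊆ C_G(u³v) since powers of u³v commute with u³v; so |C_G(u³v)| ≥ |⟨u³v⟩| = 4.
By orbit–stabilizer, |C_G(u³v)| = |G| / |conj. class of u³v| = 52 / 13 = 4.
The 4 elements commuting with u³v are {e, u²v³, u³v, u⁵v²}.

Answer: {e, u²v³, u³v, u⁵v²}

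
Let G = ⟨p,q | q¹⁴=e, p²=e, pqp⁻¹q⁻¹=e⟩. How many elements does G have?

Enumerate words in the generators, reducing via the relations: the distinct elements are
  {e, p, q, pq, q², q³, q⁴, q⁵, q⁶, q⁷, q⁸, q⁹, pq², pq³, pq⁴, pq⁵, pq⁶, pq⁷, pq⁸, pq⁹, q¹², q¹³, q¹¹, q¹⁰, pq¹², pq¹³, pq¹¹, pq¹⁰}.
No further products give new elements, so |G| = 28.

Answer: 28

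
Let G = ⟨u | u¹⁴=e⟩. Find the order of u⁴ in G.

Compute successive powers until reaching e:
  (u⁴)¹ = u⁴, (u⁴)² = u⁸, (u⁴)³ = u¹², (u⁴)⁴ = u², (u⁴)⁵ = u⁶, (u⁴)⁶ = u¹⁰, (u⁴)⁷ = e.
The smallest positive k with (u⁴)ᵏ = e is 7.

Answer: 7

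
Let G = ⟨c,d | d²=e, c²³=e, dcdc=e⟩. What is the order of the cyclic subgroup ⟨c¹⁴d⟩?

|⟨c¹⁴d⟩| equals the order of c¹⁴d. Compute successive powers until reaching e:
  (c¹⁴d)¹ = c¹⁴d, (c¹⁴d)² = e.
The smallest positive k with (c¹⁴d)ᵏ = e is 2, so |⟨c¹⁴d⟩| = 2.

Answer: 2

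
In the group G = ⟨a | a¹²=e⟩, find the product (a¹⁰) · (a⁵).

Compute (a¹⁰) · (a⁵) by multiplying left to right and reducing via the relations at each step:
  (a¹⁰) · a⁵ = a³

Answer: a³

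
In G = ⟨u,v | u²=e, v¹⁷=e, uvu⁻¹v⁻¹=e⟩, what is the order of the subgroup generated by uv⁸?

|⟨uv⁸⟩| equals the order of uv⁸. Compute successive powers until reaching e:
  (uv⁸)¹ = uv⁸, (uv⁸)² = v¹⁶, (uv⁸)³ = uv⁷, (uv⁸)⁴ = v¹⁵, (uv⁸)⁵ = uv⁶, (uv⁸)⁶ = v¹⁴, (uv⁸)⁷ = uv⁵, (uv⁸)⁸ = v¹³, (uv⁸)⁹ = uv⁴, (uv⁸)¹⁰ = v¹², (uv⁸)¹¹ = uv³, (uv⁸)¹² = v¹¹, (uv⁸)¹³ = uv², (uv⁸)¹⁴ = v¹⁰, (uv⁸)¹⁵ = uv, (uv⁸)¹⁶ = v⁹, (uv⁸)¹⁷ = u, (uv⁸)¹⁸ = v⁸, (uv⁸)¹⁹ = uv¹⁶, (uv⁸)²⁰ = v⁷, (uv⁸)²¹ = uv¹⁵, (uv⁸)²² = v⁶, (uv⁸)²³ = uv¹⁴, (uv⁸)²⁴ = v⁵, (uv⁸)²⁵ = uv¹³, (uv⁸)²⁶ = v⁴, (uv⁸)²⁷ = uv¹², (uv⁸)²⁸ = v³, (uv⁸)²⁹ = uv¹¹, (uv⁸)³⁰ = v², (uv⁸)³¹ = uv¹⁰, (uv⁸)³² = v, (uv⁸)³³ = uv⁹, (uv⁸)³⁴ = e.
The smallest positive k with (uv⁸)ᵏ = e is 34, so |⟨uv⁸⟩| = 34.

Answer: 34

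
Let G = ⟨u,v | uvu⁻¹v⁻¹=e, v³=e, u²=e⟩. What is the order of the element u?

Compute successive powers until reaching e:
  u¹ = u, u² = e.
The smallest positive k with uᵏ = e is 2.

Answer: 2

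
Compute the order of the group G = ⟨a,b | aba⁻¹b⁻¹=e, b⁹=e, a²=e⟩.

Enumerate words in the generators, reducing via the relations: the distinct elements are
  {a, b, e, ab, b², b³, b⁴, b⁵, b⁶, b⁷, b⁸, ab², ab³, ab⁴, ab⁵, ab⁶, ab⁷, ab⁸}.
No further products give new elements, so |G| = 18.

Answer: 18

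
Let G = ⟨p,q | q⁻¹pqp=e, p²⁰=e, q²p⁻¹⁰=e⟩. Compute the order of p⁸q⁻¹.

Compute successive powers until reaching e:
  (p⁸q⁻¹)¹ = p⁸q⁻¹, (p⁸q⁻¹)² = p¹⁰, (p⁸q⁻¹)³ = p⁸q, (p⁸q⁻¹)⁴ = e.
The smallest positive k with (p⁸q⁻¹)ᵏ = e is 4.

Answer: 4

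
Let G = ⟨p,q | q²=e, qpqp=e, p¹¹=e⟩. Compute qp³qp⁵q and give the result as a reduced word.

Multiply left to right, reducing at each step:
  q · p³ = p⁸q
  (p⁸q) · q = p⁸
  (p⁸) · p⁵ = p²
  (p²) · q = p²q

Answer: p²q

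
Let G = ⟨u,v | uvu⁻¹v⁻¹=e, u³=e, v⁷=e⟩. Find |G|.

Enumerate words in the generators, reducing via the relations: the distinct elements are
  {e, u, v, uv, u², v², v³, v⁴, v⁵, v⁶, uv², uv³, uv⁴, uv⁵, uv⁶, u²v, u²v², u²v³, u²v⁴, u²v⁵, u²v⁶}.
No further products give new elements, so |G| = 21.

Answer: 21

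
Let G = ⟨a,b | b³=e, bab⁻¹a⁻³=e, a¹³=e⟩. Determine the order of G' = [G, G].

G' = [G, G] is generated by all commutators. The generator-pair commutators are: [a, b] = a¹¹.
The subgroup they normally generate is {e, a, a², a³, a⁴, a⁵, a⁶, a⁷, a⁸, a⁹, a¹⁰, a¹¹, a¹²}, of order 13.
Check: |G/G'| = 39/13 = 3 is the order of the abelianisation.

Answer: 13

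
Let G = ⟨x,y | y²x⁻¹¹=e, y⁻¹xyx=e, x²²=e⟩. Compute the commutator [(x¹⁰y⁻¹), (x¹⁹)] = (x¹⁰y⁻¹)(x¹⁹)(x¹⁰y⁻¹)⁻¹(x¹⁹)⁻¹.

[(x¹⁰y⁻¹), (x¹⁹)] = (x¹⁰y⁻¹)·(x¹⁹)·(x¹⁰y⁻¹)⁻¹·(x¹⁹)⁻¹.
  (x¹⁰y⁻¹) · (x¹⁹) = x²y
  (x²y) · (x¹⁰y) = x³
  (x³) · (x³) = x⁶

Answer: x⁶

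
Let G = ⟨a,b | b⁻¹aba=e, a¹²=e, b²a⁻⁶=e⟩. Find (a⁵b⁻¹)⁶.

Compute successive powers of (a⁵b⁻¹), reducing at each step:
  (a⁵b⁻¹)²: (a⁵b⁻¹) · a⁵ = b⁻¹;   (b⁻¹) · b⁻¹ = a⁶
  (a⁵b⁻¹)³: (a⁶) · a⁵ = a¹¹;   (a¹¹) · b⁻¹ = a⁵b
  (a⁵b⁻¹)⁴: (a⁵b) · a⁵ = b;   b · b⁻¹ = e
  (a⁵b⁻¹)⁵: e · a⁵ = a⁵;   (a⁵) · b⁻¹ = a⁵b⁻¹
  (a⁵b⁻¹)⁶: (a⁵b⁻¹) · a⁵ = b⁻¹;   (b⁻¹) · b⁻¹ = a⁶

Answer: a⁶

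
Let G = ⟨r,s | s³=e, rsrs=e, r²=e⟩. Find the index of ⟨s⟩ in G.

First find ord(s) by computing successive powers:
  s¹ = s, s² = s², s³ = e.
So |⟨s⟩| = ord(s) = 3. With |G| = 6, by Lagrange [G : ⟨s⟩] = 6/3 = 2.

Answer: 2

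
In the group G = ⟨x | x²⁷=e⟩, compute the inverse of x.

The order of x is 27 (smallest k with xᵏ = e), so x⁻¹ = x²⁶ = x²⁶.
Check: x · (x²⁶) → x · x²⁶ = e, giving e as required.

Answer: x²⁶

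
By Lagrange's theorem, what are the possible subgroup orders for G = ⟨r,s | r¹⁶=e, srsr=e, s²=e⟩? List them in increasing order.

|G| = 32 = 2⁵. By Lagrange's theorem the order of any subgroup divides 32; the divisors of 32 are 1, 2, 4, 8, 16, 32.

Answer: 1, 2, 4, 8, 16, 32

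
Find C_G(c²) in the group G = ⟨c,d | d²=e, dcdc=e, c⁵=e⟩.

⟨c²⟩ ⊆ C_G(c²) since powers of c² commute with c²; so |C_G(c²)| ≥ |⟨c²⟩| = 5.
By orbit–stabilizer, |C_G(c²)| = |G| / |conj. class of c²| = 10 / 2 = 5.
The 5 elements commuting with c² are {e, c, c², c³, c⁴}.

Answer: {e, c, c², c³, c⁴}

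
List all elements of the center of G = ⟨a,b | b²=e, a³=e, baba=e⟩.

An element z ∈ Z(G) iff z commutes with every generator.
For example e is central: e·a = a = a·e; e·b = b = b·e.
Whereas a ∉ Z(G) since a·b = ab ≠ a²b = b·a.
Checking each of the 6 elements this way gives Z(G) = {e}, of order 1.

Answer: {e}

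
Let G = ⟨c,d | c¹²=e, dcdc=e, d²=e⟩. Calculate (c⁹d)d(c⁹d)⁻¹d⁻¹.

[(c⁹d), d] = (c⁹d)·d·(c⁹d)⁻¹·d⁻¹.
  (c⁹d) · d = c⁹
  (c⁹) · (c⁹d) = c⁶d
  (c⁶d) · d = c⁶

Answer: c⁶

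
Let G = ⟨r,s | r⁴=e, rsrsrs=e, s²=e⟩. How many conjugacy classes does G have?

The conjugacy classes (representative and size) are:
  [e] (size 1), [r³] (size 6), [r²sr²s] (size 3), [rsr³] (size 6), [sr³] (size 8).
Class equation: 1 + 6 + 3 + 6 + 8 = 24 = |G|. So G has 5 conjugacy classes.

Answer: 5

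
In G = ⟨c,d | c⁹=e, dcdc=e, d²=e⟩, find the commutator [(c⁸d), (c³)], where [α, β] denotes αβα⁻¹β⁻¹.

[(c⁸d), (c³)] = (c⁸d)·(c³)·(c⁸d)⁻¹·(c³)⁻¹.
  (c⁸d) · (c³) = c⁵d
  (c⁵d) · (c⁸d) = c⁶
  (c⁶) · (c⁶) = c³

Answer: c³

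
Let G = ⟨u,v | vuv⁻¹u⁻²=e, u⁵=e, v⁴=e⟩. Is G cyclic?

Every cyclic group is abelian. But u·v = uv while v·u = u²v, so u·v ≠ v·u and G is not abelian. Hence G is not cyclic.

Answer: No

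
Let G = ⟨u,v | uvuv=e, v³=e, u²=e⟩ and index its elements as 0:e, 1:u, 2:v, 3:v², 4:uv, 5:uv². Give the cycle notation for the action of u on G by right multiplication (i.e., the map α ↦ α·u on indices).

(0 1)(2 5)(3 4)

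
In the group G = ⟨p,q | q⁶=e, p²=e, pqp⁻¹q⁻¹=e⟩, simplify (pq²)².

Compute successive powers of (pq²), reducing at each step:
  (pq²)²: (pq²) · p = q²;   (q²) · q² = q⁴

Answer: q⁴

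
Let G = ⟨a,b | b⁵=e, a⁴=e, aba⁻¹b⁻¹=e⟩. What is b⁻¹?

The order of b is 5 (smallest k with bᵏ = e), so b⁻¹ = b⁴ = b⁴.
Check: b · (b⁴) → b · b⁴ = e, giving e as required.

Answer: b⁴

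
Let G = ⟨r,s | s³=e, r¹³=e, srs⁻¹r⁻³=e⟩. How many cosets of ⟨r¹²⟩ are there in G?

First find ord(r¹²) by computing successive powers:
  (r¹²)¹ = r¹², (r¹²)² = r¹¹, (r¹²)³ = r¹⁰, (r¹²)⁴ = r⁹, (r¹²)⁵ = r⁸, (r¹²)⁶ = r⁷, (r¹²)⁷ = r⁶, (r¹²)⁸ = r⁵, (r¹²)⁹ = r⁴, (r¹²)¹⁰ = r³, (r¹²)¹¹ = r², (r¹²)¹² = r, (r¹²)¹³ = e.
So |⟨r¹²⟩| = ord(r¹²) = 13. With |G| = 39, by Lagrange [G : ⟨r¹²⟩] = 39/13 = 3.

Answer: 3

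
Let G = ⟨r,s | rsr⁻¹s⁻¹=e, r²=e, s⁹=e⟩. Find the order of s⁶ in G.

Compute successive powers until reaching e:
  (s⁶)¹ = s⁶, (s⁶)² = s³, (s⁶)³ = e.
The smallest positive k with (s⁶)ᵏ = e is 3.

Answer: 3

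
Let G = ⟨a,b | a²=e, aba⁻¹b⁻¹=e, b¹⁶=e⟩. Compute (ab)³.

Compute successive powers of (ab), reducing at each step:
  (ab)²: (ab) · a = b;   b · b = b²
  (ab)³: (b²) · a = ab²;   (ab²) · b = ab³

Answer: ab³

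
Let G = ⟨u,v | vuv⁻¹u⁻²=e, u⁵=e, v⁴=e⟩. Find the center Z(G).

An element z ∈ Z(G) iff z commutes with every generator.
For example e is central: e·u = u = u·e; e·v = v = v·e.
Whereas u ∉ Z(G) since u·v = uv ≠ u²v = v·u.
Checking each of the 20 elements this way gives Z(G) = {e}, of order 1.

Answer: {e}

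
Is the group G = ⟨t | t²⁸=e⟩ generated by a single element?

|G| = 28. The element t has order 28 (its powers give 28 distinct elements), so ⟨t⟩ = G and G is cyclic.

Answer: Yes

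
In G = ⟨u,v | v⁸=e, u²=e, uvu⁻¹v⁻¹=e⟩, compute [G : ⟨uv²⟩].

First find ord(uv²) by computing successive powers:
  (uv²)¹ = uv², (uv²)² = v⁴, (uv²)³ = uv⁶, (uv²)⁴ = e.
So |⟨uv²⟩| = ord(uv²) = 4. With |G| = 16, by Lagrange [G : ⟨uv²⟩] = 16/4 = 4.

Answer: 4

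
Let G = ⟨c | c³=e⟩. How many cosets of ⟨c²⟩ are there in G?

First find ord(c²) by computing successive powers:
  (c²)¹ = c², (c²)² = c, (c²)³ = e.
So |⟨c²⟩| = ord(c²) = 3. With |G| = 3, by Lagrange [G : ⟨c²⟩] = 3/3 = 1.

Answer: 1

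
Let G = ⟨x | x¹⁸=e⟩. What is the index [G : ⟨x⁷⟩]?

First find ord(x⁷) by computing successive powers:
  (x⁷)¹ = x⁷, (x⁷)² = x¹⁴, (x⁷)³ = x³, (x⁷)⁴ = x¹⁰, (x⁷)⁵ = x¹⁷, (x⁷)⁶ = x⁶, (x⁷)⁷ = x¹³, (x⁷)⁸ = x², (x⁷)⁹ = x⁹, (x⁷)¹⁰ = x¹⁶, (x⁷)¹¹ = x⁵, (x⁷)¹² = x¹², (x⁷)¹³ = x, (x⁷)¹⁴ = x⁸, (x⁷)¹⁵ = x¹⁵, (x⁷)¹⁶ = x⁴, (x⁷)¹⁷ = x¹¹, (x⁷)¹⁸ = e.
So |⟨x⁷⟩| = ord(x⁷) = 18. With |G| = 18, by Lagrange [G : ⟨x⁷⟩] = 18/18 = 1.

Answer: 1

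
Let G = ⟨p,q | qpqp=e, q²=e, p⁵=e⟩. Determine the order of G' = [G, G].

G' = [G, G] is generated by all commutators. The generator-pair commutators are: [p, q] = p².
The subgroup they normally generate is {e, p, p², p³, p⁴}, of order 5.
Check: |G/G'| = 10/5 = 2 is the order of the abelianisation.

Answer: 5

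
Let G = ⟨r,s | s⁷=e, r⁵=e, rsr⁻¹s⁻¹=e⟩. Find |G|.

Enumerate words in the generators, reducing via the relations: the distinct elements are
  {e, r, s, rs, r², r³, r⁴, s², s³, s⁴, s⁵, s⁶, rs², rs³, rs⁴, rs⁵, rs⁶, r²s, r³s, r⁴s, r²s², r²s³, r²s⁴, r²s⁵, r²s⁶, r³s², r³s³, r³s⁴, r³s⁵, r³s⁶, r⁴s², r⁴s³, r⁴s⁴, r⁴s⁵, r⁴s⁶}.
No further products give new elements, so |G| = 35.

Answer: 35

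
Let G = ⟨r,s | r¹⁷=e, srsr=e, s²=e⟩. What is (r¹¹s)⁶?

Compute successive powers of (r¹¹s), reducing at each step:
  (r¹¹s)²: (r¹¹s) · r¹¹ = s;   s · s = e
  (r¹¹s)³: e · r¹¹ = r¹¹;   (r¹¹) · s = r¹¹s
  (r¹¹s)⁴: (r¹¹s) · r¹¹ = s;   s · s = e
  (r¹¹s)⁵: e · r¹¹ = r¹¹;   (r¹¹) · s = r¹¹s
  (r¹¹s)⁶: (r¹¹s) · r¹¹ = s;   s · s = e

Answer: e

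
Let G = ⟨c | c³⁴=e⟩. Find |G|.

G is generated by a single element, so G is cyclic. The relator gives c³⁴ = e and no smaller power is forced to be e, so the 34 powers {c, e, c², c³, c⁴, c⁵, c⁶, c⁷, c⁸, c⁹, c²², c²³, c²¹, c²⁰, c²⁴, c²⁵, c²⁶, c²⁷, c²⁸, c²⁹, c³², c³³, c³¹, c³⁰, c¹², c¹³, c¹¹, c¹⁰, c¹⁴, c¹⁵, c¹⁶, c¹⁷, c¹⁸, c¹⁹} are distinct. Hence |G| = 34.

Answer: 34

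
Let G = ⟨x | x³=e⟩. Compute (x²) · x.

Compute (x²) · x by multiplying left to right and reducing via the relations at each step:
  (x²) · x = e

Answer: e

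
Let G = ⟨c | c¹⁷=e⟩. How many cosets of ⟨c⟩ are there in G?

First find ord(c) by computing successive powers:
  c¹ = c, c² = c², c³ = c³, c⁴ = c⁴, c⁵ = c⁵, c⁶ = c⁶, c⁷ = c⁷, c⁸ = c⁸, c⁹ = c⁹, c¹⁰ = c¹⁰, c¹¹ = c¹¹, c¹² = c¹², c¹³ = c¹³, c¹⁴ = c¹⁴, c¹⁵ = c¹⁵, c¹⁶ = c¹⁶, c¹⁷ = e.
So |⟨c⟩| = ord(c) = 17. With |G| = 17, by Lagrange [G : ⟨c⟩] = 17/17 = 1.

Answer: 1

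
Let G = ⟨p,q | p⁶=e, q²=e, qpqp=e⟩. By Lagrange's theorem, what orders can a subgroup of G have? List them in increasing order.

|G| = 12 = 2² · 3. By Lagrange's theorem the order of any subgroup divides 12; the divisors of 12 are 1, 2, 3, 4, 6, 12.

Answer: 1, 2, 3, 4, 6, 12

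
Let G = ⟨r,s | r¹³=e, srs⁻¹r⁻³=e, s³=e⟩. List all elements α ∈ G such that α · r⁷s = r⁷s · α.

⟨r⁷s⟩ ⊆ C_G(r⁷s) since powers of r⁷s commute with r⁷s; so |C_G(r⁷s)| ≥ |⟨r⁷s⟩| = 3.
By orbit–stabilizer, |C_G(r⁷s)| = |G| / |conj. class of r⁷s| = 39 / 13 = 3.
The 3 elements commuting with r⁷s are {e, r²s², r⁷s}.

Answer: {e, r²s², r⁷s}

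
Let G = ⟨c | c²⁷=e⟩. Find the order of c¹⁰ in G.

Compute successive powers until reaching e:
  (c¹⁰)¹ = c¹⁰, (c¹⁰)² = c²⁰, (c¹⁰)³ = c³, (c¹⁰)⁴ = c¹³, (c¹⁰)⁵ = c²³, (c¹⁰)⁶ = c⁶, (c¹⁰)⁷ = c¹⁶, (c¹⁰)⁸ = c²⁶, (c¹⁰)⁹ = c⁹, (c¹⁰)¹⁰ = c¹⁹, (c¹⁰)¹¹ = c², (c¹⁰)¹² = c¹², (c¹⁰)¹³ = c²², (c¹⁰)¹⁴ = c⁵, (c¹⁰)¹⁵ = c¹⁵, (c¹⁰)¹⁶ = c²⁵, (c¹⁰)¹⁷ = c⁸, (c¹⁰)¹⁸ = c¹⁸, (c¹⁰)¹⁹ = c, (c¹⁰)²⁰ = c¹¹, (c¹⁰)²¹ = c²¹, (c¹⁰)²² = c⁴, (c¹⁰)²³ = c¹⁴, (c¹⁰)²⁴ = c²⁴, (c¹⁰)²⁵ = c⁷, (c¹⁰)²⁶ = c¹⁷, (c¹⁰)²⁷ = e.
The smallest positive k with (c¹⁰)ᵏ = e is 27.

Answer: 27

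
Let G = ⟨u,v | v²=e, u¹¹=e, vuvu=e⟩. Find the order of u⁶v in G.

Compute successive powers until reaching e:
  (u⁶v)¹ = u⁶v, (u⁶v)² = e.
The smallest positive k with (u⁶v)ᵏ = e is 2.

Answer: 2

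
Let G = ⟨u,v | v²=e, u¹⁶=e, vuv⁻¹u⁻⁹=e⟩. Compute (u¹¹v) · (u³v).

Compute (u¹¹v) · (u³v) by multiplying left to right and reducing via the relations at each step:
  (u¹¹v) · u³ = u⁶v
  (u⁶v) · v = u⁶

Answer: u⁶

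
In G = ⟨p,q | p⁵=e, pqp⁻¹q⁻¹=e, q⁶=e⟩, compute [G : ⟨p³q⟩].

First find ord(p³q) by computing successive powers:
  (p³q)¹ = p³q, (p³q)² = pq², (p³q)³ = p⁴q³, (p³q)⁴ = p²q⁴, (p³q)⁵ = q⁵, (p³q)⁶ = p³, (p³q)⁷ = pq, (p³q)⁸ = p⁴q², (p³q)⁹ = p²q³, (p³q)¹⁰ = q⁴, (p³q)¹¹ = p³q⁵, (p³q)¹² = p, (p³q)¹³ = p⁴q, (p³q)¹⁴ = p²q², (p³q)¹⁵ = q³, (p³q)¹⁶ = p³q⁴, (p³q)¹⁷ = pq⁵, (p³q)¹⁸ = p⁴, (p³q)¹⁹ = p²q, (p³q)²⁰ = q², (p³q)²¹ = p³q³, (p³q)²² = pq⁴, (p³q)²³ = p⁴q⁵, (p³q)²⁴ = p², (p³q)²⁵ = q, (p³q)²⁶ = p³q², (p³q)²⁷ = pq³, (p³q)²⁸ = p⁴q⁴, (p³q)²⁹ = p²q⁵, (p³q)³⁰ = e.
So |⟨p³q⟩| = ord(p³q) = 30. With |G| = 30, by Lagrange [G : ⟨p³q⟩] = 30/30 = 1.

Answer: 1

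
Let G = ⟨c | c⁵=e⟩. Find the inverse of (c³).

The order of (c³) is 5 (smallest k with (c³)ᵏ = e), so (c³)⁻¹ = (c³)⁴ = c².
Check: (c³) · (c²) → (c³) · c² = e, giving e as required.

Answer: c²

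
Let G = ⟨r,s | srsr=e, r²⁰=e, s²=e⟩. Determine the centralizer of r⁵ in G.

⟨r⁵⟩ ⊆ C_G(r⁵) since powers of r⁵ commute with r⁵; so |C_G(r⁵)| ≥ |⟨r⁵⟩| = 4.
By orbit–stabilizer, |C_G(r⁵)| = |G| / |conj. class of r⁵| = 40 / 2 = 20.
The 20 elements commuting with r⁵ are {e, r, r², r³, r⁴, r⁵, r⁶, r⁷, r⁸, r⁹, r¹⁰, r¹¹, r¹², r¹³, r¹⁴, r¹⁵, r¹⁶, r¹⁷, r¹⁸, r¹⁹}.

Answer: {e, r, r², r³, r⁴, r⁵, r⁶, r⁷, r⁸, r⁹, r¹⁰, r¹¹, r¹², r¹³, r¹⁴, r¹⁵, r¹⁶, r¹⁷, r¹⁸, r¹⁹}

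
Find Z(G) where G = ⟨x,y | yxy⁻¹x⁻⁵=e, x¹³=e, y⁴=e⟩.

An element z ∈ Z(G) iff z commutes with every generator.
For example e is central: e·x = x = x·e; e·y = y = y·e.
Whereas x ∉ Z(G) since x·y = xy ≠ x⁵y = y·x.
Checking each of the 52 elements this way gives Z(G) = {e}, of order 1.

Answer: {e}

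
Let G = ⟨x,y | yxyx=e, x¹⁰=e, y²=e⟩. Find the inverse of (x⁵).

The order of (x⁵) is 2 (smallest k with (x⁵)ᵏ = e), so (x⁵)⁻¹ = (x⁵)¹ = x⁵.
Check: (x⁵) · (x⁵) → (x⁵) · x⁵ = e, giving e as required.

Answer: x⁵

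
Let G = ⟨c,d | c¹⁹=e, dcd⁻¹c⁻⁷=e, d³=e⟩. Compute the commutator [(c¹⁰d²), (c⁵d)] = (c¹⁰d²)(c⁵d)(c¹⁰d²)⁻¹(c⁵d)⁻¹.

[(c¹⁰d²), (c⁵d)] = (c¹⁰d²)·(c⁵d)·(c¹⁰d²)⁻¹·(c⁵d)⁻¹.
  (c¹⁰d²) · (c⁵d) = c⁸
  (c⁸) · (c⁶d) = c¹⁴d
  (c¹⁴d) · (c²d²) = c⁹

Answer: c⁹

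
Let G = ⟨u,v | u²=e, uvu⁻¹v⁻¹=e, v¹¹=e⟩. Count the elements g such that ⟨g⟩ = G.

G is cyclic of order 22. An element generates G iff its order is 22, and a cyclic group of order 22 has exactly φ(22) = 10 such elements.

Answer: 10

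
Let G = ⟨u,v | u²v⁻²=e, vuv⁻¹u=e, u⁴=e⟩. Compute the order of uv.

Compute successive powers until reaching e:
  (uv)¹ = uv, (uv)² = u², (uv)³ = uv⁻¹, (uv)⁴ = e.
The smallest positive k with (uv)ᵏ = e is 4.

Answer: 4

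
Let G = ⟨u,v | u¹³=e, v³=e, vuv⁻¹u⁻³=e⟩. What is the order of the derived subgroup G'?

G' = [G, G] is generated by all commutators. The generator-pair commutators are: [u, v] = u¹¹.
The subgroup they normally generate is {e, u, u², u³, u⁴, u⁵, u⁶, u⁷, u⁸, u⁹, u¹⁰, u¹¹, u¹²}, of order 13.
Check: |G/G'| = 39/13 = 3 is the order of the abelianisation.

Answer: 13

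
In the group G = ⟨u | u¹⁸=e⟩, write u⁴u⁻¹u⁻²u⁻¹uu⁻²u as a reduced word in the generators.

Multiply left to right, reducing at each step:
  (u⁴) · u⁻¹ = u³
  (u³) · u⁻² = u
  u · u⁻¹ = e
  e · u = u
  u · u⁻² = u¹⁷
  (u¹⁷) · u = e

Answer: e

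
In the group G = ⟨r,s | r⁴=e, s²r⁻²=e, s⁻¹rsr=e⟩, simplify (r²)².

Compute successive powers of (r²), reducing at each step:
  (r²)²: (r²) · r² = e

Answer: e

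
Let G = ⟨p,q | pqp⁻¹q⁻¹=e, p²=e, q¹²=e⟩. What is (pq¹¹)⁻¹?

The order of (pq¹¹) is 12 (smallest k with (pq¹¹)ᵏ = e), so (pq¹¹)⁻¹ = (pq¹¹)¹¹ = pq.
Check: (pq¹¹) · (pq) → (pq¹¹) · p = q¹¹;   (q¹¹) · q = e, giving e as required.

Answer: pq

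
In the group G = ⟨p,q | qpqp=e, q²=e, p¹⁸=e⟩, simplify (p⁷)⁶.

Compute successive powers of (p⁷), reducing at each step:
  (p⁷)²: (p⁷) · p⁷ = p¹⁴
  (p⁷)³: (p¹⁴) · p⁷ = p³
  (p⁷)⁴: (p³) · p⁷ = p¹⁰
  (p⁷)⁵: (p¹⁰) · p⁷ = p¹⁷
  (p⁷)⁶: (p¹⁷) · p⁷ = p⁶

Answer: p⁶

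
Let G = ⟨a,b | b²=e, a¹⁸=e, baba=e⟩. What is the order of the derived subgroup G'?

G' = [G, G] is generated by all commutators. The generator-pair commutators are: [a, b] = a².
The subgroup they normally generate is {e, a², a⁴, a⁶, a⁸, a¹⁰, a¹², a¹⁴, a¹⁶}, of order 9.
Check: |G/G'| = 36/9 = 4 is the order of the abelianisation.

Answer: 9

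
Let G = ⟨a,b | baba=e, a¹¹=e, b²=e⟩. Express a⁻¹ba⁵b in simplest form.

Multiply left to right, reducing at each step:
  (a¹⁰) · b = a¹⁰b
  (a¹⁰b) · a⁵ = a⁵b
  (a⁵b) · b = a⁵

Answer: a⁵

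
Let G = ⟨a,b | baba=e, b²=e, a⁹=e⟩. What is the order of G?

Enumerate words in the generators, reducing via the relations: the distinct elements are
  {a, b, e, ab, a², a³, a⁴, a⁵, a⁶, a⁷, a⁸, a²b, a³b, a⁴b, a⁵b, a⁶b, a⁷b, a⁸b}.
No further products give new elements, so |G| = 18.

Answer: 18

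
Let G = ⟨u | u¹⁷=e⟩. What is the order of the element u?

Compute successive powers until reaching e:
  u¹ = u, u² = u², u³ = u³, u⁴ = u⁴, u⁵ = u⁵, u⁶ = u⁶, u⁷ = u⁷, u⁸ = u⁸, u⁹ = u⁹, u¹⁰ = u¹⁰, u¹¹ = u¹¹, u¹² = u¹², u¹³ = u¹³, u¹⁴ = u¹⁴, u¹⁵ = u¹⁵, u¹⁶ = u¹⁶, u¹⁷ = e.
The smallest positive k with uᵏ = e is 17.

Answer: 17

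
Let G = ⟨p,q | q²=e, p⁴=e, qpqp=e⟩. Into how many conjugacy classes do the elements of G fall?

The conjugacy classes (representative and size) are:
  [e] (size 1), [p] (size 2), [p²] (size 1), [p²q] (size 2), [p³q] (size 2).
Class equation: 1 + 2 + 1 + 2 + 2 = 8 = |G|. So G has 5 conjugacy classes.

Answer: 5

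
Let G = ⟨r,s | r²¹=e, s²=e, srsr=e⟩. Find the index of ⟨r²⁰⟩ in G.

First find ord(r²⁰) by computing successive powers:
  (r²⁰)¹ = r²⁰, (r²⁰)² = r¹⁹, (r²⁰)³ = r¹⁸, (r²⁰)⁴ = r¹⁷, (r²⁰)⁵ = r¹⁶, (r²⁰)⁶ = r¹⁵, (r²⁰)⁷ = r¹⁴, (r²⁰)⁸ = r¹³, (r²⁰)⁹ = r¹², (r²⁰)¹⁰ = r¹¹, (r²⁰)¹¹ = r¹⁰, (r²⁰)¹² = r⁹, (r²⁰)¹³ = r⁸, (r²⁰)¹⁴ = r⁷, (r²⁰)¹⁵ = r⁶, (r²⁰)¹⁶ = r⁵, (r²⁰)¹⁷ = r⁴, (r²⁰)¹⁸ = r³, (r²⁰)¹⁹ = r², (r²⁰)²⁰ = r, (r²⁰)²¹ = e.
So |⟨r²⁰⟩| = ord(r²⁰) = 21. With |G| = 42, by Lagrange [G : ⟨r²⁰⟩] = 42/21 = 2.

Answer: 2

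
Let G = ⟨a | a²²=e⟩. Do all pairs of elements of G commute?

G has a single generator, so G is cyclic and hence abelian.

Answer: Yes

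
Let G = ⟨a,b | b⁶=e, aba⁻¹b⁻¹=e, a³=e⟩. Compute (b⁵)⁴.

Compute successive powers of (b⁵), reducing at each step:
  (b⁵)²: (b⁵) · b⁵ = b⁴
  (b⁵)³: (b⁴) · b⁵ = b³
  (b⁵)⁴: (b³) · b⁵ = b²

Answer: b²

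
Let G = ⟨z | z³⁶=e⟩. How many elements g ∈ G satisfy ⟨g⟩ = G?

G is cyclic of order 36. An element generates G iff its order is 36, and a cyclic group of order 36 has exactly φ(36) = 12 such elements.

Answer: 12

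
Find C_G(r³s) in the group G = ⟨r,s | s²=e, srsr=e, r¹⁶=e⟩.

⟨r³s⟩ ⊆ C_G(r³s) since powers of r³s commute with r³s; so |C_G(r³s)| ≥ |⟨r³s⟩| = 2.
By orbit–stabilizer, |C_G(r³s)| = |G| / |conj. class of r³s| = 32 / 8 = 4.
The 4 elements commuting with r³s are {e, r⁸, r³s, r¹¹s}.

Answer: {e, r⁸, r³s, r¹¹s}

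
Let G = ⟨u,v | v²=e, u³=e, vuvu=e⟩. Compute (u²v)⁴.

Compute successive powers of (u²v), reducing at each step:
  (u²v)²: (u²v) · u² = v;   v · v = e
  (u²v)³: e · u² = u²;   (u²) · v = u²v
  (u²v)⁴: (u²v) · u² = v;   v · v = e

Answer: e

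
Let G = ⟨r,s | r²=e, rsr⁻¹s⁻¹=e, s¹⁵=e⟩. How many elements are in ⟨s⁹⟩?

|⟨s⁹⟩| equals the order of s⁹. Compute successive powers until reaching e:
  (s⁹)¹ = s⁹, (s⁹)² = s³, (s⁹)³ = s¹², (s⁹)⁴ = s⁶, (s⁹)⁵ = e.
The smallest positive k with (s⁹)ᵏ = e is 5, so |⟨s⁹⟩| = 5.

Answer: 5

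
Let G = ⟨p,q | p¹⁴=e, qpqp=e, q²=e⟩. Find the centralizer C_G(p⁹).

⟨p⁹⟩ ⊆ C_G(p⁹) since powers of p⁹ commute with p⁹; so |C_G(p⁹)| ≥ |⟨p⁹⟩| = 14.
By orbit–stabilizer, |C_G(p⁹)| = |G| / |conj. class of p⁹| = 28 / 2 = 14.
The 14 elements commuting with p⁹ are {e, p, p², p³, p⁴, p⁵, p⁶, p⁷, p⁸, p⁹, p¹⁰, p¹¹, p¹², p¹³}.

Answer: {e, p, p², p³, p⁴, p⁵, p⁶, p⁷, p⁸, p⁹, p¹⁰, p¹¹, p¹², p¹³}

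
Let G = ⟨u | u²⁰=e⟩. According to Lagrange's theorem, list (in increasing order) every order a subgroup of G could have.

|G| = 20 = 2² · 5. By Lagrange's theorem the order of any subgroup divides 20; the divisors of 20 are 1, 2, 4, 5, 10, 20.

Answer: 1, 2, 4, 5, 10, 20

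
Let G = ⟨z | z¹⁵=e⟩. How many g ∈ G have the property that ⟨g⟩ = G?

G is cyclic of order 15. An element generates G iff its order is 15, and a cyclic group of order 15 has exactly φ(15) = 8 such elements.

Answer: 8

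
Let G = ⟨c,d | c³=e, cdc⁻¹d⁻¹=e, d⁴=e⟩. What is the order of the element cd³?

Compute successive powers until reaching e:
  (cd³)¹ = cd³, (cd³)² = c²d², (cd³)³ = d, (cd³)⁴ = c, (cd³)⁵ = c²d³, (cd³)⁶ = d², (cd³)⁷ = cd, (cd³)⁸ = c², (cd³)⁹ = d³, (cd³)¹⁰ = cd², (cd³)¹¹ = c²d, (cd³)¹² = e.
The smallest positive k with (cd³)ᵏ = e is 12.

Answer: 12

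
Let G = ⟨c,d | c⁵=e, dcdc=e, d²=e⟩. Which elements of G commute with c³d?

⟨c³d⟩ ⊆ C_G(c³d) since powers of c³d commute with c³d; so |C_G(c³d)| ≥ |⟨c³d⟩| = 2.
By orbit–stabilizer, |C_G(c³d)| = |G| / |conj. class of c³d| = 10 / 5 = 2.
The 2 elements commuting with c³d are {e, c³d}.

Answer: {e, c³d}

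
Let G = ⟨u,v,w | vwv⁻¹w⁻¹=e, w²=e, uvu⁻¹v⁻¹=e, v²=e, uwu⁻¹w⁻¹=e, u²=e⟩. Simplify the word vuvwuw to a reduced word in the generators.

Multiply left to right, reducing at each step:
  v · u = uv
  (uv) · v = u
  u · w = uw
  (uw) · u = w
  w · w = e

Answer: e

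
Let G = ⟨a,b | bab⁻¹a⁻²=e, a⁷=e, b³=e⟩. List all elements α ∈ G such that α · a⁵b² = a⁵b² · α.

⟨a⁵b²⟩ ⊆ C_G(a⁵b²) since powers of a⁵b² commute with a⁵b²; so |C_G(a⁵b²)| ≥ |⟨a⁵b²⟩| = 3.
By orbit–stabilizer, |C_G(a⁵b²)| = |G| / |conj. class of a⁵b²| = 21 / 7 = 3.
The 3 elements commuting with a⁵b² are {e, a⁴b, a⁵b²}.

Answer: {e, a⁴b, a⁵b²}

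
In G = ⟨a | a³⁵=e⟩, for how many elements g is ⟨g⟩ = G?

G is cyclic of order 35. An element generates G iff its order is 35, and a cyclic group of order 35 has exactly φ(35) = 24 such elements.

Answer: 24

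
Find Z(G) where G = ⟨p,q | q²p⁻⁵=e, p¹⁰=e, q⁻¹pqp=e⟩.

An element z ∈ Z(G) iff z commutes with every generator.
For example p⁵ is central: (p⁵)·p = p⁶ = p·(p⁵); (p⁵)·q = q⁻¹ = q·(p⁵).
Whereas p ∉ Z(G) since p·q = pq ≠ p⁴q⁻¹ = q·p.
Checking each of the 20 elements this way gives Z(G) = {e, p⁵}, of order 2.

Answer: {e, p⁵}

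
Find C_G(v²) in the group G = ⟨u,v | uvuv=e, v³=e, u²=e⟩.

⟨v²⟩ ⊆ C_G(v²) since powers of v² commute with v²; so |C_G(v²)| ≥ |⟨v²⟩| = 3.
By orbit–stabilizer, |C_G(v²)| = |G| / |conj. class of v²| = 6 / 2 = 3.
The 3 elements commuting with v² are {e, v, v²}.

Answer: {e, v, v²}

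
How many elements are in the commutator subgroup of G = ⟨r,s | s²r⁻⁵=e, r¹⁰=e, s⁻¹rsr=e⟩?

G' = [G, G] is generated by all commutators. The generator-pair commutators are: [r, s] = r².
The subgroup they normally generate is {e, r², r⁴, r⁶, r⁸}, of order 5.
Check: |G/G'| = 20/5 = 4 is the order of the abelianisation.

Answer: 5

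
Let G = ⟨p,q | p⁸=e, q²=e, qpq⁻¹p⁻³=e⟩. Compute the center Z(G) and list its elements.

An element z ∈ Z(G) iff z commutes with every generator.
For example p⁴ is central: (p⁴)·p = p⁵ = p·(p⁴); (p⁴)·q = p⁴q = q·(p⁴).
Whereas p ∉ Z(G) since p·q = pq ≠ p³q = q·p.
Checking each of the 16 elements this way gives Z(G) = {e, p⁴}, of order 2.

Answer: {e, p⁴}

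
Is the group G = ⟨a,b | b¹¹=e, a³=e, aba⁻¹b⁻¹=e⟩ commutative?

Each pair of generators commutes: a·b = ab = b·a. Since the generators pairwise commute, every element of G commutes with every other, so G is abelian.

Answer: Yes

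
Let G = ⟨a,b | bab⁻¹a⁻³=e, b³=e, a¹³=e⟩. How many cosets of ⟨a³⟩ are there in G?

First find ord(a³) by computing successive powers:
  (a³)¹ = a³, (a³)² = a⁶, (a³)³ = a⁹, (a³)⁴ = a¹², (a³)⁵ = a², (a³)⁶ = a⁵, (a³)⁷ = a⁸, (a³)⁸ = a¹¹, (a³)⁹ = a, (a³)¹⁰ = a⁴, (a³)¹¹ = a⁷, (a³)¹² = a¹⁰, (a³)¹³ = e.
So |⟨a³⟩| = ord(a³) = 13. With |G| = 39, by Lagrange [G : ⟨a³⟩] = 39/13 = 3.

Answer: 3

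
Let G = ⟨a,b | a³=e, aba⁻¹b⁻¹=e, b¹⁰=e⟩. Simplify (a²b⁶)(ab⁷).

Compute (a²b⁶) · (ab⁷) by multiplying left to right and reducing via the relations at each step:
  (a²b⁶) · a = b⁶
  (b⁶) · b⁷ = b³

Answer: b³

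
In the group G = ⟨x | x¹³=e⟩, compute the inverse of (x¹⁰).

The order of (x¹⁰) is 13 (smallest k with (x¹⁰)ᵏ = e), so (x¹⁰)⁻¹ = (x¹⁰)¹² = x³.
Check: (x¹⁰) · (x³) → (x¹⁰) · x³ = e, giving e as required.

Answer: x³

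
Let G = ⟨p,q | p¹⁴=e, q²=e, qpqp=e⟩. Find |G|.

Enumerate words in the generators, reducing via the relations: the distinct elements are
  {e, p, q, pq, p², p³, p⁴, p⁵, p⁶, p⁷, p⁸, p⁹, p²q, p³q, p¹², p¹³, p¹¹, p¹⁰, p⁴q, p⁵q, p⁶q, p⁷q, p⁸q, p⁹q, p¹²q, p¹³q, p¹¹q, p¹⁰q}.
No further products give new elements, so |G| = 28.

Answer: 28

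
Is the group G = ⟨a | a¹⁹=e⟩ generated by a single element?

|G| = 19. The element a has order 19 (its powers give 19 distinct elements), so ⟨a⟩ = G and G is cyclic.

Answer: Yes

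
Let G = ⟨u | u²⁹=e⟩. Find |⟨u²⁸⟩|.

|⟨u²⁸⟩| equals the order of u²⁸. Compute successive powers until reaching e:
  (u²⁸)¹ = u²⁸, (u²⁸)² = u²⁷, (u²⁸)³ = u²⁶, (u²⁸)⁴ = u²⁵, (u²⁸)⁵ = u²⁴, (u²⁸)⁶ = u²³, (u²⁸)⁷ = u²², (u²⁸)⁸ = u²¹, (u²⁸)⁹ = u²⁰, (u²⁸)¹⁰ = u¹⁹, (u²⁸)¹¹ = u¹⁸, (u²⁸)¹² = u¹⁷, (u²⁸)¹³ = u¹⁶, (u²⁸)¹⁴ = u¹⁵, (u²⁸)¹⁵ = u¹⁴, (u²⁸)¹⁶ = u¹³, (u²⁸)¹⁷ = u¹², (u²⁸)¹⁸ = u¹¹, (u²⁸)¹⁹ = u¹⁰, (u²⁸)²⁰ = u⁹, (u²⁸)²¹ = u⁸, (u²⁸)²² = u⁷, (u²⁸)²³ = u⁶, (u²⁸)²⁴ = u⁵, (u²⁸)²⁵ = u⁴, (u²⁸)²⁶ = u³, (u²⁸)²⁷ = u², (u²⁸)²⁸ = u, (u²⁸)²⁹ = e.
The smallest positive k with (u²⁸)ᵏ = e is 29, so |⟨u²⁸⟩| = 29.

Answer: 29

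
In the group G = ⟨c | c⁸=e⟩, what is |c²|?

Compute successive powers until reaching e:
  (c²)¹ = c², (c²)² = c⁴, (c²)³ = c⁶, (c²)⁴ = e.
The smallest positive k with (c²)ᵏ = e is 4.

Answer: 4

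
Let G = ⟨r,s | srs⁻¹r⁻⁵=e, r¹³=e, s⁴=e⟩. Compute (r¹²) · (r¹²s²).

Compute (r¹²) · (r¹²s²) by multiplying left to right and reducing via the relations at each step:
  (r¹²) · r¹² = r¹¹
  (r¹¹) · s² = r¹¹s²

Answer: r¹¹s²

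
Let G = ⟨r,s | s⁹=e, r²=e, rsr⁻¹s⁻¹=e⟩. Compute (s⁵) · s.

Compute (s⁵) · s by multiplying left to right and reducing via the relations at each step:
  (s⁵) · s = s⁶

Answer: s⁶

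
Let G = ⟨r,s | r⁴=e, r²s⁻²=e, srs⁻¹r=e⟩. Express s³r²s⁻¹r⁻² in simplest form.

Multiply left to right, reducing at each step:
  (s⁻¹) · r² = s
  s · s⁻¹ = e
  e · r⁻² = r²

Answer: r²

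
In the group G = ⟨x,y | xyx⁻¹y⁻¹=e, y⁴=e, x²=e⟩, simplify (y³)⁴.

Compute successive powers of (y³), reducing at each step:
  (y³)²: (y³) · y³ = y²
  (y³)³: (y²) · y³ = y
  (y³)⁴: y · y³ = e

Answer: e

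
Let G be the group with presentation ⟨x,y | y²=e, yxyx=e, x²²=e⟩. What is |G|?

Enumerate words in the generators, reducing via the relations: the distinct elements are
  {e, x, y, xy, x², x³, x⁴, x⁵, x⁶, x⁷, x⁸, x⁹, x²y, x²¹, x²⁰, x³y, x¹², x¹³, x¹¹, x¹⁰, x¹⁴, x¹⁵, x¹⁶, x¹⁷, x¹⁸, x¹⁹, x⁴y, x⁵y, x⁶y, x⁷y, x⁸y, x⁹y, x²¹y, x²⁰y, x¹²y, x¹³y, x¹¹y, x¹⁰y, x¹⁴y, x¹⁵y, x¹⁶y, x¹⁷y, x¹⁸y, x¹⁹y}.
No further products give new elements, so |G| = 44.

Answer: 44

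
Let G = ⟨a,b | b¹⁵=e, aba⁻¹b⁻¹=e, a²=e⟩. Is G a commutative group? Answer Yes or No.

Each pair of generators commutes: a·b = ab = b·a. Since the generators pairwise commute, every element of G commutes with every other, so G is abelian.

Answer: Yes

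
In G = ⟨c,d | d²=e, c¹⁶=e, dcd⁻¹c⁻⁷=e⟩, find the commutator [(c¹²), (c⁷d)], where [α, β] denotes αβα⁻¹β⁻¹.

[(c¹²), (c⁷d)] = (c¹²)·(c⁷d)·(c¹²)⁻¹·(c⁷d)⁻¹.
  (c¹²) · (c⁷d) = c³d
  (c³d) · (c⁴) = c¹⁵d
  (c¹⁵d) · (c¹⁵d) = c⁸

Answer: c⁸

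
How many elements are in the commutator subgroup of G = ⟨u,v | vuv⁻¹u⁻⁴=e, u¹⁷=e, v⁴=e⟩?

G' = [G, G] is generated by all commutators. The generator-pair commutators are: [u, v] = u¹⁴.
The subgroup they normally generate is {e, u, u², u³, u⁴, u⁵, u⁶, u⁷, u⁸, u⁹, u¹⁰, u¹¹, u¹², u¹³, u¹⁴, u¹⁵, u¹⁶}, of order 17.
Check: |G/G'| = 68/17 = 4 is the order of the abelianisation.

Answer: 17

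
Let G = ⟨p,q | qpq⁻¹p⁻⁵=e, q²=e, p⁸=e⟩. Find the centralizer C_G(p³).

⟨p³⟩ ⊆ C_G(p³) since powers of p³ commute with p³; so |C_G(p³)| ≥ |⟨p³⟩| = 8.
By orbit–stabilizer, |C_G(p³)| = |G| / |conj. class of p³| = 16 / 2 = 8.
The 8 elements commuting with p³ are {e, p, p², p³, p⁴, p⁵, p⁶, p⁷}.

Answer: {e, p, p², p³, p⁴, p⁵, p⁶, p⁷}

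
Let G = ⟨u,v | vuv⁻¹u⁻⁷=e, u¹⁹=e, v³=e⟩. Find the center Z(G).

An element z ∈ Z(G) iff z commutes with every generator.
For example e is central: e·u = u = u·e; e·v = v = v·e.
Whereas u ∉ Z(G) since u·v = uv ≠ u⁷v = v·u.
Checking each of the 57 elements this way gives Z(G) = {e}, of order 1.

Answer: {e}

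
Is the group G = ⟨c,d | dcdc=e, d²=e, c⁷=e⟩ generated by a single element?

Every cyclic group is abelian. But c·d = cd while d·c = c⁶d, so c·d ≠ d·c and G is not abelian. Hence G is not cyclic.

Answer: No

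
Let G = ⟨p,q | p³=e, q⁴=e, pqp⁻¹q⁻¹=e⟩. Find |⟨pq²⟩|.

|⟨pq²⟩| equals the order of pq². Compute successive powers until reaching e:
  (pq²)¹ = pq², (pq²)² = p², (pq²)³ = q², (pq²)⁴ = p, (pq²)⁵ = p²q², (pq²)⁶ = e.
The smallest positive k with (pq²)ᵏ = e is 6, so |⟨pq²⟩| = 6.

Answer: 6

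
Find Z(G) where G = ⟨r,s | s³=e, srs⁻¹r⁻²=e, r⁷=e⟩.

An element z ∈ Z(G) iff z commutes with every generator.
For example e is central: e·r = r = r·e; e·s = s = s·e.
Whereas r ∉ Z(G) since r·s = rs ≠ r²s = s·r.
Checking each of the 21 elements this way gives Z(G) = {e}, of order 1.

Answer: {e}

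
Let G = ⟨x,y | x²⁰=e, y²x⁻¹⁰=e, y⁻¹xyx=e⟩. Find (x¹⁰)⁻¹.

The order of (x¹⁰) is 2 (smallest k with (x¹⁰)ᵏ = e), so (x¹⁰)⁻¹ = (x¹⁰)¹ = x¹⁰.
Check: (x¹⁰) · (x¹⁰) → (x¹⁰) · x¹⁰ = e, giving e as required.

Answer: x¹⁰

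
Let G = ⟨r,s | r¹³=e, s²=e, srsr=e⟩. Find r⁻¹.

The order of r is 13 (smallest k with rᵏ = e), so r⁻¹ = r¹² = r¹².
Check: r · (r¹²) → r · r¹² = e, giving e as required.

Answer: r¹²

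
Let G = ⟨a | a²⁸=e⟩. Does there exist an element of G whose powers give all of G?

|G| = 28. The element a has order 28 (its powers give 28 distinct elements), so ⟨a⟩ = G and G is cyclic.

Answer: Yes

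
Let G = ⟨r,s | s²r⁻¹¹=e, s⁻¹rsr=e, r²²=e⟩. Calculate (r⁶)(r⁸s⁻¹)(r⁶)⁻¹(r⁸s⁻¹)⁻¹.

[(r⁶), (r⁸s⁻¹)] = (r⁶)·(r⁸s⁻¹)·(r⁶)⁻¹·(r⁸s⁻¹)⁻¹.
  (r⁶) · (r⁸s⁻¹) = r³s
  (r³s) · (r¹⁶) = r⁹s
  (r⁹s) · (r⁸s) = r¹²

Answer: r¹²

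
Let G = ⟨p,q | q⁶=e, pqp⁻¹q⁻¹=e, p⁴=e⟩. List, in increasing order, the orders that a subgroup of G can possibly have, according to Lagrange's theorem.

|G| = 24 = 2³ · 3. By Lagrange's theorem the order of any subgroup divides 24; the divisors of 24 are 1, 2, 3, 4, 6, 8, 12, 24.

Answer: 1, 2, 3, 4, 6, 8, 12, 24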